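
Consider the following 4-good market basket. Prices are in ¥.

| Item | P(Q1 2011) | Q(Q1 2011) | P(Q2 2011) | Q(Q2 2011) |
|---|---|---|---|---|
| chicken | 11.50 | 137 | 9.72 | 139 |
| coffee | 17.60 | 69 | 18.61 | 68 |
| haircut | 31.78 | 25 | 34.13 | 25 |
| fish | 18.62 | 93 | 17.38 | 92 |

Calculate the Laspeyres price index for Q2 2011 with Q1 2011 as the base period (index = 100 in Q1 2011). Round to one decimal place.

95.7

Laspeyres price index uses base-period quantities as weights.
ΣP(Q2 2011)·Q(Q1 2011) = 9.72×137 + 18.61×69 + 34.13×25 + 17.38×93 = 1331.64 + 1284.09 + 853.25 + 1616.34 = 5085.32
ΣP(Q1 2011)·Q(Q1 2011) = 11.50×137 + 17.60×69 + 31.78×25 + 18.62×93 = 1575.5 + 1214.4 + 794.5 + 1731.66 = 5316.06
Index = 5085.32 / 5316.06 × 100 = 95.6596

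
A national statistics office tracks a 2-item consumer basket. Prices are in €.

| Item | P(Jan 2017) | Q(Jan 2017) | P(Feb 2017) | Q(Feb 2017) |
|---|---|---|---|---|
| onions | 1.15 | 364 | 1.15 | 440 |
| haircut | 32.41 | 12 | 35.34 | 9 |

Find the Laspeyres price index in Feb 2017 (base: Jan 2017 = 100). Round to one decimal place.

Laspeyres price index uses base-period quantities as weights.
ΣP(Feb 2017)·Q(Jan 2017) = 1.15×364 + 35.34×12 = 418.6 + 424.08 = 842.68
ΣP(Jan 2017)·Q(Jan 2017) = 1.15×364 + 32.41×12 = 418.6 + 388.92 = 807.52
Index = 842.68 / 807.52 × 100 = 104.3541

104.4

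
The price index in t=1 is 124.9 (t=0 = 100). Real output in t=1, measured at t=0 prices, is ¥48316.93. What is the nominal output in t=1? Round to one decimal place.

Nominal = Real × (Index/100) = 48316.93 × (124.9/100)
        = 48316.93 × 1.249 = 60347.8456

60347.8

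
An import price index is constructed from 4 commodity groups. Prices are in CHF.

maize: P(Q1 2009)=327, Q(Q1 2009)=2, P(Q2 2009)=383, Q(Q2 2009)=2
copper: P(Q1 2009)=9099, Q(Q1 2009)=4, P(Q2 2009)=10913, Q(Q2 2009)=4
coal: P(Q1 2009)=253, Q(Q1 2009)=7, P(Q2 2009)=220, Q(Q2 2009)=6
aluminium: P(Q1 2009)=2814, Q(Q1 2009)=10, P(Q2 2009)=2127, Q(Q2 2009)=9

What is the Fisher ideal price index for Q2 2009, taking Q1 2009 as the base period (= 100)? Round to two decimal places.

100.97

Laspeyres component (base-period weights):
ΣP(Q2 2009)Q(Q1 2009) = 383×2 + 10913×4 + 220×7 + 2127×10 = 766 + 43652 + 1540 + 21270 = 67228
ΣP(Q1 2009)Q(Q1 2009) = 327×2 + 9099×4 + 253×7 + 2814×10 = 654 + 36396 + 1771 + 28140 = 66961
L = 67228 / 66961 × 100 = 100.3987
Paasche component (current-period weights):
ΣP(Q2 2009)Q(Q2 2009) = 383×2 + 10913×4 + 220×6 + 2127×9 = 766 + 43652 + 1320 + 19143 = 64881
ΣP(Q1 2009)Q(Q2 2009) = 327×2 + 9099×4 + 253×6 + 2814×9 = 654 + 36396 + 1518 + 25326 = 63894
P = 64881 / 63894 × 100 = 101.5447
Fisher = √(L × P) = √(100.3987 × 101.5447) = 100.9701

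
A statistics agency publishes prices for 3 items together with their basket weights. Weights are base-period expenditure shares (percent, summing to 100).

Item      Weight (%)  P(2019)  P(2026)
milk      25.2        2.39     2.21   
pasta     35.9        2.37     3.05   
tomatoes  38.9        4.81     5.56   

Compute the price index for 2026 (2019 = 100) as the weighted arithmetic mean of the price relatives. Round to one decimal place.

milk: 25.2 × (2.21/2.39) = 25.2 × 0.924686 = 23.3021
pasta: 35.9 × (3.05/2.37) = 35.9 × 1.286920 = 46.2004
tomatoes: 38.9 × (5.56/4.81) = 38.9 × 1.155925 = 44.9655
Index = Σ wᵢ·(p₁ᵢ/p₀ᵢ) = 23.3021 + 46.2004 + 44.9655 = 114.4680

114.5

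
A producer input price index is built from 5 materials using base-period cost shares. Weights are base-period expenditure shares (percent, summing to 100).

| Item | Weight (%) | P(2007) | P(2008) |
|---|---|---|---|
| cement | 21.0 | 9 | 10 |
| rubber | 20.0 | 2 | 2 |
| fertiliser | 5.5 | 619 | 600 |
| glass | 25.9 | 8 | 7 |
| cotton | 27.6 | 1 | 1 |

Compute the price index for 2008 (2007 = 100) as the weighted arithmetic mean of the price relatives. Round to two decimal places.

98.93

cement: 21.0 × (10/9) = 21.0 × 1.111111 = 23.3333
rubber: 20.0 × (2/2) = 20.0 × 1.000000 = 20.0000
fertiliser: 5.5 × (600/619) = 5.5 × 0.969305 = 5.3312
glass: 25.9 × (7/8) = 25.9 × 0.875000 = 22.6625
cotton: 27.6 × (1/1) = 27.6 × 1.000000 = 27.6000
Index = Σ wᵢ·(p₁ᵢ/p₀ᵢ) = 23.3333 + 20.0000 + 5.3312 + 22.6625 + 27.6000 = 98.9270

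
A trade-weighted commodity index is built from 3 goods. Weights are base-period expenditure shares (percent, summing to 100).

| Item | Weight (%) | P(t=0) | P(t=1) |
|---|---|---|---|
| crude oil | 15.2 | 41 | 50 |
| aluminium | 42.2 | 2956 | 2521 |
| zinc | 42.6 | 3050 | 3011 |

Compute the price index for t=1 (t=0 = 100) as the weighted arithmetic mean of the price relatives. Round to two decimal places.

96.58

crude oil: 15.2 × (50/41) = 15.2 × 1.219512 = 18.5366
aluminium: 42.2 × (2521/2956) = 42.2 × 0.852842 = 35.9899
zinc: 42.6 × (3011/3050) = 42.6 × 0.987213 = 42.0553
Index = Σ wᵢ·(p₁ᵢ/p₀ᵢ) = 18.5366 + 35.9899 + 42.0553 = 96.5818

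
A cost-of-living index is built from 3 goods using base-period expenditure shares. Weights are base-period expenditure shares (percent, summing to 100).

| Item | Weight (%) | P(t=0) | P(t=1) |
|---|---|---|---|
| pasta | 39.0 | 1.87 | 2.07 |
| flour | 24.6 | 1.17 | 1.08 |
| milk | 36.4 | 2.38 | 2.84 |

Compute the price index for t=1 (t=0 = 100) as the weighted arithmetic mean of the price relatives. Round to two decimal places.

109.31

pasta: 39.0 × (2.07/1.87) = 39.0 × 1.106952 = 43.1711
flour: 24.6 × (1.08/1.17) = 24.6 × 0.923077 = 22.7077
milk: 36.4 × (2.84/2.38) = 36.4 × 1.193277 = 43.4353
Index = Σ wᵢ·(p₁ᵢ/p₀ᵢ) = 43.1711 + 22.7077 + 43.4353 = 109.3141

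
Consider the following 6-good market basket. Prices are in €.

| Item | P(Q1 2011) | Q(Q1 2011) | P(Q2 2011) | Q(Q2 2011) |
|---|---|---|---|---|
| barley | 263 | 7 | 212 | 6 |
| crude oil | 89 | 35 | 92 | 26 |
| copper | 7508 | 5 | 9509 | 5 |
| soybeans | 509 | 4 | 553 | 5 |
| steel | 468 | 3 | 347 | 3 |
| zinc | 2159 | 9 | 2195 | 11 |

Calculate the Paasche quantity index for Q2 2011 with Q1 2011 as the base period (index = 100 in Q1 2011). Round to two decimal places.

105.19

Paasche quantity index uses current-period prices as weights.
ΣP(Q2 2011)·Q(Q2 2011) = 212×6 + 92×26 + 9509×5 + 553×5 + 347×3 + 2195×11 = 1272 + 2392 + 47545 + 2765 + 1041 + 24145 = 79160
ΣP(Q2 2011)·Q(Q1 2011) = 212×7 + 92×35 + 9509×5 + 553×4 + 347×3 + 2195×9 = 1484 + 3220 + 47545 + 2212 + 1041 + 19755 = 75257
Index = 79160 / 75257 × 100 = 105.1862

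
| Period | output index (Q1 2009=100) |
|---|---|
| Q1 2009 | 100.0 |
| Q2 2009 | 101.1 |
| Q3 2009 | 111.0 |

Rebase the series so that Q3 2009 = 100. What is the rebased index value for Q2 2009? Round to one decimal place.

Rebased(Q2 2009) = 101.1 / 111.0 × 100 = 91.0811

91.1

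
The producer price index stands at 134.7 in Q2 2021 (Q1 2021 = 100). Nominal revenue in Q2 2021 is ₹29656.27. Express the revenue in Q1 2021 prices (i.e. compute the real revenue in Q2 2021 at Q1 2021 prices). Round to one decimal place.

Real = Nominal ÷ (Index/100) = 29656.27 ÷ (134.7/100)
     = 29656.27 ÷ 1.347 = 22016.5330

22016.5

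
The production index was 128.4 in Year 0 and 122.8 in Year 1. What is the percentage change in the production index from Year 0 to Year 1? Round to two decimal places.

-4.36%

Change = (122.8 − 128.4) / 128.4 × 100
       = -5.6 / 128.4 × 100 = -4.3614%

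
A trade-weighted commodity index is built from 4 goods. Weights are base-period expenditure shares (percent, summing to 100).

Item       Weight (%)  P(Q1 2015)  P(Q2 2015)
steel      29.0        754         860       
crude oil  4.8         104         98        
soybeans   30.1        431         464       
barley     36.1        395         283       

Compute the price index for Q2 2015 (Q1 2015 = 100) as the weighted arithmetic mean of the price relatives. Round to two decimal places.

steel: 29.0 × (860/754) = 29.0 × 1.140584 = 33.0769
crude oil: 4.8 × (98/104) = 4.8 × 0.942308 = 4.5231
soybeans: 30.1 × (464/431) = 30.1 × 1.076566 = 32.4046
barley: 36.1 × (283/395) = 36.1 × 0.716456 = 25.8641
Index = Σ wᵢ·(p₁ᵢ/p₀ᵢ) = 33.0769 + 4.5231 + 32.4046 + 25.8641 = 95.8687

95.87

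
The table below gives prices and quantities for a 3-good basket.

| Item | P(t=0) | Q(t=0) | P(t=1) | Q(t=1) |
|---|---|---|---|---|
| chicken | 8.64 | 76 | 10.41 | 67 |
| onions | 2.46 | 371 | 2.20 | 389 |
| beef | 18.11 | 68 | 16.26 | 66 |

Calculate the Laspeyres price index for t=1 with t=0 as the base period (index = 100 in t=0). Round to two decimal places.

Laspeyres price index uses base-period quantities as weights.
ΣP(t=1)·Q(t=0) = 10.41×76 + 2.20×371 + 16.26×68 = 791.16 + 816.2 + 1105.68 = 2713.04
ΣP(t=0)·Q(t=0) = 8.64×76 + 2.46×371 + 18.11×68 = 656.64 + 912.66 + 1231.48 = 2800.78
Index = 2713.04 / 2800.78 × 100 = 96.8673

96.87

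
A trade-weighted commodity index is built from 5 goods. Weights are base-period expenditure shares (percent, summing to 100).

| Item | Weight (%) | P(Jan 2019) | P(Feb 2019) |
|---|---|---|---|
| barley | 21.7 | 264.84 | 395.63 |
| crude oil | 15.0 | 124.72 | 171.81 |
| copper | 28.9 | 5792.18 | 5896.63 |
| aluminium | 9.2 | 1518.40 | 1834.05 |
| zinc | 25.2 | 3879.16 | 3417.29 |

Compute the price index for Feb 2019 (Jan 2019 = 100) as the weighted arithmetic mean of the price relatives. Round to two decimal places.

barley: 21.7 × (395.63/264.84) = 21.7 × 1.493845 = 32.4164
crude oil: 15.0 × (171.81/124.72) = 15.0 × 1.377566 = 20.6635
copper: 28.9 × (5896.63/5792.18) = 28.9 × 1.018033 = 29.4212
aluminium: 9.2 × (1834.05/1518.40) = 9.2 × 1.207883 = 11.1125
zinc: 25.2 × (3417.29/3879.16) = 25.2 × 0.880936 = 22.1996
Index = Σ wᵢ·(p₁ᵢ/p₀ᵢ) = 32.4164 + 20.6635 + 29.4212 + 11.1125 + 22.1996 = 115.8132

115.81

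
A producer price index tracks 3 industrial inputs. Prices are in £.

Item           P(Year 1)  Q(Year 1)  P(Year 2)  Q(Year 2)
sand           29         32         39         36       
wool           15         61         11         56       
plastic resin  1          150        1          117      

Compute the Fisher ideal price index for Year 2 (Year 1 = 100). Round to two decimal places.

105.29

Laspeyres component (base-period weights):
ΣP(Year 2)Q(Year 1) = 39×32 + 11×61 + 1×150 = 1248 + 671 + 150 = 2069
ΣP(Year 1)Q(Year 1) = 29×32 + 15×61 + 1×150 = 928 + 915 + 150 = 1993
L = 2069 / 1993 × 100 = 103.8133
Paasche component (current-period weights):
ΣP(Year 2)Q(Year 2) = 39×36 + 11×56 + 1×117 = 1404 + 616 + 117 = 2137
ΣP(Year 1)Q(Year 2) = 29×36 + 15×56 + 1×117 = 1044 + 840 + 117 = 2001
P = 2137 / 2001 × 100 = 106.7966
Fisher = √(L × P) = √(103.8133 × 106.7966) = 105.2944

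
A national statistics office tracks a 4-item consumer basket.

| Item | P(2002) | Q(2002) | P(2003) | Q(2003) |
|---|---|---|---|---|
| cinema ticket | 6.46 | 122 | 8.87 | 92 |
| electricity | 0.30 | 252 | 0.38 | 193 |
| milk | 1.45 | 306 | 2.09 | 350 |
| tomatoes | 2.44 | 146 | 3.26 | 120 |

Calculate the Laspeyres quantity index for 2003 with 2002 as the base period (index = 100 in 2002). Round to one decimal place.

87.3

Laspeyres quantity index uses base-period prices as weights.
ΣP(2002)·Q(2003) = 6.46×92 + 0.30×193 + 1.45×350 + 2.44×120 = 594.32 + 57.9 + 507.5 + 292.8 = 1452.52
ΣP(2002)·Q(2002) = 6.46×122 + 0.30×252 + 1.45×306 + 2.44×146 = 788.12 + 75.6 + 443.7 + 356.24 = 1663.66
Index = 1452.52 / 1663.66 × 100 = 87.3087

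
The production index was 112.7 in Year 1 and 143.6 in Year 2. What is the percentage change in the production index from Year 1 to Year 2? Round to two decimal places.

27.42%

Change = (143.6 − 112.7) / 112.7 × 100
       = 30.9 / 112.7 × 100 = 27.4179%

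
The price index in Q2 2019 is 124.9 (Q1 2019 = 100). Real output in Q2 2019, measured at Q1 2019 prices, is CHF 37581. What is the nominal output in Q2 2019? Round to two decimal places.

Nominal = Real × (Index/100) = 37581 × (124.9/100)
        = 37581 × 1.249 = 46938.6690

46938.67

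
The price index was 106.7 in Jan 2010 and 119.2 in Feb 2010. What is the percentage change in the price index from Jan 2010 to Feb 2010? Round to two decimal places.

Change = (119.2 − 106.7) / 106.7 × 100
       = 12.5 / 106.7 × 100 = 11.7151%

11.72%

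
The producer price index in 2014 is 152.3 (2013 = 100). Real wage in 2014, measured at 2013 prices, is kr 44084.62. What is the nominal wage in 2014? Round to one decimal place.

Nominal = Real × (Index/100) = 44084.62 × (152.3/100)
        = 44084.62 × 1.523 = 67140.8763

67140.9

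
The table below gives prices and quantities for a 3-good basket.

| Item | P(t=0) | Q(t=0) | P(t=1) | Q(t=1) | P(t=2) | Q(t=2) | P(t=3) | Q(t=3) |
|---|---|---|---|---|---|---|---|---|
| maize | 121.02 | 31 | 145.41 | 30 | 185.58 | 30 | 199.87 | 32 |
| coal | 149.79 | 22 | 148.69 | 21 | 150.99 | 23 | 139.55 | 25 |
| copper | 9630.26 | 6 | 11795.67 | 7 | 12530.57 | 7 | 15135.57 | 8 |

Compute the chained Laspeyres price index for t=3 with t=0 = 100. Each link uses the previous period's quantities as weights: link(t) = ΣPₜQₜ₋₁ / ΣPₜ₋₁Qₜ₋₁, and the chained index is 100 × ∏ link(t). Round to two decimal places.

Link t=0→t=1:
ΣP(t=1)Q(t=0) = 145.41×31 + 148.69×22 + 11795.67×6 = 4507.71 + 3271.18 + 70774.02 = 78552.91
ΣP(t=0)Q(t=0) = 121.02×31 + 149.79×22 + 9630.26×6 = 3751.62 + 3295.38 + 57781.56 = 64828.56
link = 78552.91/64828.56 = 1.211702
Link t=1→t=2:
ΣP(t=2)Q(t=1) = 185.58×30 + 150.99×21 + 12530.57×7 = 5567.4 + 3170.79 + 87713.99 = 96452.18
ΣP(t=1)Q(t=1) = 145.41×30 + 148.69×21 + 11795.67×7 = 4362.3 + 3122.49 + 82569.69 = 90054.48
link = 96452.18/90054.48 = 1.071043
Link t=2→t=3:
ΣP(t=3)Q(t=2) = 199.87×30 + 139.55×23 + 15135.57×7 = 5996.1 + 3209.65 + 105948.99 = 115154.74
ΣP(t=2)Q(t=2) = 185.58×30 + 150.99×23 + 12530.57×7 = 5567.4 + 3472.77 + 87713.99 = 96754.16
link = 115154.74/96754.16 = 1.190179
Chained index = 100 × 1.211702 × 1.071043 × 1.190179 = 154.4596

154.46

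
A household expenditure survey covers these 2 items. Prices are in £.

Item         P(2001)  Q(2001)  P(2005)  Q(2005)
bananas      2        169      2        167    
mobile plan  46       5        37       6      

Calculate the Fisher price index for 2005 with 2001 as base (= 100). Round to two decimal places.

Laspeyres component (base-period weights):
ΣP(2005)Q(2001) = 2×169 + 37×5 = 338 + 185 = 523
ΣP(2001)Q(2001) = 2×169 + 46×5 = 338 + 230 = 568
L = 523 / 568 × 100 = 92.0775
Paasche component (current-period weights):
ΣP(2005)Q(2005) = 2×167 + 37×6 = 334 + 222 = 556
ΣP(2001)Q(2005) = 2×167 + 46×6 = 334 + 276 = 610
P = 556 / 610 × 100 = 91.1475
Fisher = √(L × P) = √(92.0775 × 91.1475) = 91.6113

91.61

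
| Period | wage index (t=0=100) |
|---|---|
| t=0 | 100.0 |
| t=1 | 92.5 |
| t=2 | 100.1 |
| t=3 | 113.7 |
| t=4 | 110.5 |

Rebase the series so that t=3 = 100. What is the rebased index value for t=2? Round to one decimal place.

Rebased(t=2) = 100.1 / 113.7 × 100 = 88.0387

88.0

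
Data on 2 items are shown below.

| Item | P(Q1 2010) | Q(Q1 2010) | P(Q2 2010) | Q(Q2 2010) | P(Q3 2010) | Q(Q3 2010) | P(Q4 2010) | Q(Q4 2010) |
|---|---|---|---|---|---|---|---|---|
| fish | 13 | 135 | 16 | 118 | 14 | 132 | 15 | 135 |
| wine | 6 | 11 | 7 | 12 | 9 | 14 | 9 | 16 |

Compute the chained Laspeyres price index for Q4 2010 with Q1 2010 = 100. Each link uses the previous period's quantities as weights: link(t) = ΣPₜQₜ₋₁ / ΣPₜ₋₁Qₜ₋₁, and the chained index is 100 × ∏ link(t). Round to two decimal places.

116.97

Link Q1 2010→Q2 2010:
ΣP(Q2 2010)Q(Q1 2010) = 16×135 + 7×11 = 2160 + 77 = 2237
ΣP(Q1 2010)Q(Q1 2010) = 13×135 + 6×11 = 1755 + 66 = 1821
link = 2237/1821 = 1.228446
Link Q2 2010→Q3 2010:
ΣP(Q3 2010)Q(Q2 2010) = 14×118 + 9×12 = 1652 + 108 = 1760
ΣP(Q2 2010)Q(Q2 2010) = 16×118 + 7×12 = 1888 + 84 = 1972
link = 1760/1972 = 0.892495
Link Q3 2010→Q4 2010:
ΣP(Q4 2010)Q(Q3 2010) = 15×132 + 9×14 = 1980 + 126 = 2106
ΣP(Q3 2010)Q(Q3 2010) = 14×132 + 9×14 = 1848 + 126 = 1974
link = 2106/1974 = 1.066869
Chained index = 100 × 1.228446 × 0.892495 × 1.066869 = 116.9696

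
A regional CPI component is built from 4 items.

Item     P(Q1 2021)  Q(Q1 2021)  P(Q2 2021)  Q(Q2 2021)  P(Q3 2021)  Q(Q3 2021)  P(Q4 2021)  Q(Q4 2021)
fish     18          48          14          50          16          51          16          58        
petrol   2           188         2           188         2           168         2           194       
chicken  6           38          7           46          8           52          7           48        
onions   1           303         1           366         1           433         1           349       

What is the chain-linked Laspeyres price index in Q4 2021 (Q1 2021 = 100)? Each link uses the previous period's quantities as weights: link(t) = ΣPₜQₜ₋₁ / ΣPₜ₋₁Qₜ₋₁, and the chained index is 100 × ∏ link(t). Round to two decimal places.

96.29

Link Q1 2021→Q2 2021:
ΣP(Q2 2021)Q(Q1 2021) = 14×48 + 2×188 + 7×38 + 1×303 = 672 + 376 + 266 + 303 = 1617
ΣP(Q1 2021)Q(Q1 2021) = 18×48 + 2×188 + 6×38 + 1×303 = 864 + 376 + 228 + 303 = 1771
link = 1617/1771 = 0.913043
Link Q2 2021→Q3 2021:
ΣP(Q3 2021)Q(Q2 2021) = 16×50 + 2×188 + 8×46 + 1×366 = 800 + 376 + 368 + 366 = 1910
ΣP(Q2 2021)Q(Q2 2021) = 14×50 + 2×188 + 7×46 + 1×366 = 700 + 376 + 322 + 366 = 1764
link = 1910/1764 = 1.082766
Link Q3 2021→Q4 2021:
ΣP(Q4 2021)Q(Q3 2021) = 16×51 + 2×168 + 7×52 + 1×433 = 816 + 336 + 364 + 433 = 1949
ΣP(Q3 2021)Q(Q3 2021) = 16×51 + 2×168 + 8×52 + 1×433 = 816 + 336 + 416 + 433 = 2001
link = 1949/2001 = 0.974013
Chained index = 100 × 0.913043 × 1.082766 × 0.974013 = 96.2922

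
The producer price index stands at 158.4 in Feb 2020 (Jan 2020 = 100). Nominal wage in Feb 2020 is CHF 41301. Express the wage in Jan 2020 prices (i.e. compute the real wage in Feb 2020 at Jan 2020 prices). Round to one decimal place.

Real = Nominal ÷ (Index/100) = 41301 ÷ (158.4/100)
     = 41301 ÷ 1.584 = 26073.8636

26073.9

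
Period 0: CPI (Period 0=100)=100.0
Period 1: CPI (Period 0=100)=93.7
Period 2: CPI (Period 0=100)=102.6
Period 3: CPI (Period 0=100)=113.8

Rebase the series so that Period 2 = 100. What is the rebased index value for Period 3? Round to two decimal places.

110.92

Rebased(Period 3) = 113.8 / 102.6 × 100 = 110.9162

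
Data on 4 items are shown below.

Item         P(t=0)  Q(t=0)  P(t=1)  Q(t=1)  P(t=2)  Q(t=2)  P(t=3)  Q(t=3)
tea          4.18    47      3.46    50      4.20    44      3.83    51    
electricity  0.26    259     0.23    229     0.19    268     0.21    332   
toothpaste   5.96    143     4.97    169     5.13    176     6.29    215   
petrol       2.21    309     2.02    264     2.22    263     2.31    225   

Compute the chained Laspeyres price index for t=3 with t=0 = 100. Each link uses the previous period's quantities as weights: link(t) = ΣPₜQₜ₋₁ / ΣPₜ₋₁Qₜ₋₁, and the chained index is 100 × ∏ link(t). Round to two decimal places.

Link t=0→t=1:
ΣP(t=1)Q(t=0) = 3.46×47 + 0.23×259 + 4.97×143 + 2.02×309 = 162.62 + 59.57 + 710.71 + 624.18 = 1557.08
ΣP(t=0)Q(t=0) = 4.18×47 + 0.26×259 + 5.96×143 + 2.21×309 = 196.46 + 67.34 + 852.28 + 682.89 = 1798.97
link = 1557.08/1798.97 = 0.865540
Link t=1→t=2:
ΣP(t=2)Q(t=1) = 4.20×50 + 0.19×229 + 5.13×169 + 2.22×264 = 210 + 43.51 + 866.97 + 586.08 = 1706.56
ΣP(t=1)Q(t=1) = 3.46×50 + 0.23×229 + 4.97×169 + 2.02×264 = 173 + 52.67 + 839.93 + 533.28 = 1598.88
link = 1706.56/1598.88 = 1.067347
Link t=2→t=3:
ΣP(t=3)Q(t=2) = 3.83×44 + 0.21×268 + 6.29×176 + 2.31×263 = 168.52 + 56.28 + 1107.04 + 607.53 = 1939.37
ΣP(t=2)Q(t=2) = 4.20×44 + 0.19×268 + 5.13×176 + 2.22×263 = 184.8 + 50.92 + 902.88 + 583.86 = 1722.46
link = 1939.37/1722.46 = 1.125930
Chained index = 100 × 0.865540 × 1.067347 × 1.125930 = 104.0170

104.02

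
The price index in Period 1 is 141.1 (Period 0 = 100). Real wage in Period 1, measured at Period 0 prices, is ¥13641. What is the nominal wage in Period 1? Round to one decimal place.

19247.5

Nominal = Real × (Index/100) = 13641 × (141.1/100)
        = 13641 × 1.411 = 19247.4510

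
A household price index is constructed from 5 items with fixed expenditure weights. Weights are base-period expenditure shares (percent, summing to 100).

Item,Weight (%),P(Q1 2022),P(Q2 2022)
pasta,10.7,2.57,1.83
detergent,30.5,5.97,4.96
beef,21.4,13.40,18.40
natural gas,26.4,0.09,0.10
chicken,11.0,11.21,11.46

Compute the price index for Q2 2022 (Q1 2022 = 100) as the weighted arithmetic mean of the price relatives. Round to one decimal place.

102.9

pasta: 10.7 × (1.83/2.57) = 10.7 × 0.712062 = 7.6191
detergent: 30.5 × (4.96/5.97) = 30.5 × 0.830821 = 25.3400
beef: 21.4 × (18.40/13.40) = 21.4 × 1.373134 = 29.3851
natural gas: 26.4 × (0.10/0.09) = 26.4 × 1.111111 = 29.3333
chicken: 11.0 × (11.46/11.21) = 11.0 × 1.022302 = 11.2453
Index = Σ wᵢ·(p₁ᵢ/p₀ᵢ) = 7.6191 + 25.3400 + 29.3851 + 29.3333 + 11.2453 = 102.9228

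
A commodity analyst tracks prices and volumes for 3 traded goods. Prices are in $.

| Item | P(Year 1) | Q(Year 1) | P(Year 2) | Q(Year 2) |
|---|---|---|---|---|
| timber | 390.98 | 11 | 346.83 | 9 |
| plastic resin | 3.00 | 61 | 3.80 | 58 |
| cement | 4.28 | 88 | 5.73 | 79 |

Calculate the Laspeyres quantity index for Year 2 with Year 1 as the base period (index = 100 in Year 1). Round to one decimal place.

Laspeyres quantity index uses base-period prices as weights.
ΣP(Year 1)·Q(Year 2) = 390.98×9 + 3.00×58 + 4.28×79 = 3518.82 + 174 + 338.12 = 4030.94
ΣP(Year 1)·Q(Year 1) = 390.98×11 + 3.00×61 + 4.28×88 = 4300.78 + 183 + 376.64 = 4860.42
Index = 4030.94 / 4860.42 × 100 = 82.9340

82.9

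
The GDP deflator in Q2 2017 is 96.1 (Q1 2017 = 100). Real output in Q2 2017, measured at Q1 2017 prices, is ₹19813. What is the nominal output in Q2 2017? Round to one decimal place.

19040.3

Nominal = Real × (Index/100) = 19813 × (96.1/100)
        = 19813 × 0.961 = 19040.2930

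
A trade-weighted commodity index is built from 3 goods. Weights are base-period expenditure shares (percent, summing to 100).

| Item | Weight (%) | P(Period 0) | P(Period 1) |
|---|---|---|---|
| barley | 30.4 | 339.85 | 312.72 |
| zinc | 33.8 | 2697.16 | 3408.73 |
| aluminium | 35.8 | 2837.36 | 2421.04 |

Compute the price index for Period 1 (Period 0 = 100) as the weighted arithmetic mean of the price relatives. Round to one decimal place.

101.2

barley: 30.4 × (312.72/339.85) = 30.4 × 0.920171 = 27.9732
zinc: 33.8 × (3408.73/2697.16) = 33.8 × 1.263822 = 42.7172
aluminium: 35.8 × (2421.04/2837.36) = 35.8 × 0.853272 = 30.5471
Index = Σ wᵢ·(p₁ᵢ/p₀ᵢ) = 27.9732 + 42.7172 + 30.5471 = 101.2375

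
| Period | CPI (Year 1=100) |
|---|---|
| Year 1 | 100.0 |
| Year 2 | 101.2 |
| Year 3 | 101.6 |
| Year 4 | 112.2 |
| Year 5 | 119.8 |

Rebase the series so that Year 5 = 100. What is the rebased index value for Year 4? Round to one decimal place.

Rebased(Year 4) = 112.2 / 119.8 × 100 = 93.6561

93.7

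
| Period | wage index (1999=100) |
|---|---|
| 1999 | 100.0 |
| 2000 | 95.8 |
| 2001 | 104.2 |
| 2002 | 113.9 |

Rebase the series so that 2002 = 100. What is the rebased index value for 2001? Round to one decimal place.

Rebased(2001) = 104.2 / 113.9 × 100 = 91.4838

91.5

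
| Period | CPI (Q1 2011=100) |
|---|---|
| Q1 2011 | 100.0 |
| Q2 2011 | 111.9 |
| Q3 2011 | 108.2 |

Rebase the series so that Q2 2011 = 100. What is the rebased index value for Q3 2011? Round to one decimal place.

Rebased(Q3 2011) = 108.2 / 111.9 × 100 = 96.6935

96.7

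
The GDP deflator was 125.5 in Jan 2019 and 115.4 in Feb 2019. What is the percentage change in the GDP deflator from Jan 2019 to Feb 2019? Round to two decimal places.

-8.05%

Change = (115.4 − 125.5) / 125.5 × 100
       = -10.1 / 125.5 × 100 = -8.0478%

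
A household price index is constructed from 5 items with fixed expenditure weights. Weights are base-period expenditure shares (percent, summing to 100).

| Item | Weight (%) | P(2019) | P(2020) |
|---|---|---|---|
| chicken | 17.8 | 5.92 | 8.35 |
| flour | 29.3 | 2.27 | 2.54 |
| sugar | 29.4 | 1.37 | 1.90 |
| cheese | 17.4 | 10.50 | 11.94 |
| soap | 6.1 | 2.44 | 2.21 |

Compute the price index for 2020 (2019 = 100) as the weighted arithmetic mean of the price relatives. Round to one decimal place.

chicken: 17.8 × (8.35/5.92) = 17.8 × 1.410473 = 25.1064
flour: 29.3 × (2.54/2.27) = 29.3 × 1.118943 = 32.7850
sugar: 29.4 × (1.90/1.37) = 29.4 × 1.386861 = 40.7737
cheese: 17.4 × (11.94/10.50) = 17.4 × 1.137143 = 19.7863
soap: 6.1 × (2.21/2.44) = 6.1 × 0.905738 = 5.5250
Index = Σ wᵢ·(p₁ᵢ/p₀ᵢ) = 25.1064 + 32.7850 + 40.7737 + 19.7863 + 5.5250 = 123.9764

124.0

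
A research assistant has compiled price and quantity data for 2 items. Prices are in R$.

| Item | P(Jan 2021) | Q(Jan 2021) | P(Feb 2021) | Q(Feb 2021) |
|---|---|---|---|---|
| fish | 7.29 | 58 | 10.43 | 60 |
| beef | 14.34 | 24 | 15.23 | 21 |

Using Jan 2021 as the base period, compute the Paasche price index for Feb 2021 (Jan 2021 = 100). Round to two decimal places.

Paasche price index uses current-period quantities as weights.
ΣP(Feb 2021)·Q(Feb 2021) = 10.43×60 + 15.23×21 = 625.8 + 319.83 = 945.63
ΣP(Jan 2021)·Q(Feb 2021) = 7.29×60 + 14.34×21 = 437.4 + 301.14 = 738.54
Index = 945.63 / 738.54 × 100 = 128.0405

128.04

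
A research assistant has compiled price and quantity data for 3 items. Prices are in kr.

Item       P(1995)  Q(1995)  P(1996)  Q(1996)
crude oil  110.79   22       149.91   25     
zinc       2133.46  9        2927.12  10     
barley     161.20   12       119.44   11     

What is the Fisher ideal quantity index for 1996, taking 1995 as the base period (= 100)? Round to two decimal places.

Laspeyres component (base-period weights):
ΣP(1995)Q(1996) = 110.79×25 + 2133.46×10 + 161.20×11 = 2769.75 + 21334.6 + 1773.2 = 25877.55
ΣP(1995)Q(1995) = 110.79×22 + 2133.46×9 + 161.20×12 = 2437.38 + 19201.14 + 1934.4 = 23572.92
L = 25877.55 / 23572.92 × 100 = 109.7766
Paasche component (current-period weights):
ΣP(1996)Q(1996) = 149.91×25 + 2927.12×10 + 119.44×11 = 3747.75 + 29271.2 + 1313.84 = 34332.79
ΣP(1996)Q(1995) = 149.91×22 + 2927.12×9 + 119.44×12 = 3298.02 + 26344.08 + 1433.28 = 31075.38
P = 34332.79 / 31075.38 × 100 = 110.4823
Fisher = √(L × P) = √(109.7766 × 110.4823) = 110.1289

110.13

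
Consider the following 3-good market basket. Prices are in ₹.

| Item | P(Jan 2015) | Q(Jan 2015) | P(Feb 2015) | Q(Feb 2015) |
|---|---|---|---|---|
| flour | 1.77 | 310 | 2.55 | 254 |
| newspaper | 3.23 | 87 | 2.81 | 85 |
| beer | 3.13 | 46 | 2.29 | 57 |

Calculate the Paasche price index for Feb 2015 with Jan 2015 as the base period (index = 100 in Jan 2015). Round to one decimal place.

Paasche price index uses current-period quantities as weights.
ΣP(Feb 2015)·Q(Feb 2015) = 2.55×254 + 2.81×85 + 2.29×57 = 647.7 + 238.85 + 130.53 = 1017.08
ΣP(Jan 2015)·Q(Feb 2015) = 1.77×254 + 3.23×85 + 3.13×57 = 449.58 + 274.55 + 178.41 = 902.54
Index = 1017.08 / 902.54 × 100 = 112.6909

112.7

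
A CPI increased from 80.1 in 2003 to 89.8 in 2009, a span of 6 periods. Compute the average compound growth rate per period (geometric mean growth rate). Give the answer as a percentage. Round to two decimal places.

1.92%

Growth factor = (89.8/80.1)^(1/6) = (1.121099)^(1/6) = 1.019234
Growth rate = 1.019234 − 1 = 0.019234 = 1.9234%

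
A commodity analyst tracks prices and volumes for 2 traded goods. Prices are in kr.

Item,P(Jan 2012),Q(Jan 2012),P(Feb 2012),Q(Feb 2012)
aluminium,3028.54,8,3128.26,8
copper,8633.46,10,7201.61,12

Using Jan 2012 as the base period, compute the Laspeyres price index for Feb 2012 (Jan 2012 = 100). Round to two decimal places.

87.77

Laspeyres price index uses base-period quantities as weights.
ΣP(Feb 2012)·Q(Jan 2012) = 3128.26×8 + 7201.61×10 = 25026.08 + 72016.1 = 97042.18
ΣP(Jan 2012)·Q(Jan 2012) = 3028.54×8 + 8633.46×10 = 24228.32 + 86334.6 = 110562.92
Index = 97042.18 / 110562.92 × 100 = 87.7710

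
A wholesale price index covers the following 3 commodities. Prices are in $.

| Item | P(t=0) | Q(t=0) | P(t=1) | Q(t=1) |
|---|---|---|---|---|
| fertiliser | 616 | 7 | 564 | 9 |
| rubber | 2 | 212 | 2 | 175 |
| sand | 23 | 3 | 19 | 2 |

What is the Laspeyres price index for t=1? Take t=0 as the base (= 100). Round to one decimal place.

Laspeyres price index uses base-period quantities as weights.
ΣP(t=1)·Q(t=0) = 564×7 + 2×212 + 19×3 = 3948 + 424 + 57 = 4429
ΣP(t=0)·Q(t=0) = 616×7 + 2×212 + 23×3 = 4312 + 424 + 69 = 4805
Index = 4429 / 4805 × 100 = 92.1748

92.2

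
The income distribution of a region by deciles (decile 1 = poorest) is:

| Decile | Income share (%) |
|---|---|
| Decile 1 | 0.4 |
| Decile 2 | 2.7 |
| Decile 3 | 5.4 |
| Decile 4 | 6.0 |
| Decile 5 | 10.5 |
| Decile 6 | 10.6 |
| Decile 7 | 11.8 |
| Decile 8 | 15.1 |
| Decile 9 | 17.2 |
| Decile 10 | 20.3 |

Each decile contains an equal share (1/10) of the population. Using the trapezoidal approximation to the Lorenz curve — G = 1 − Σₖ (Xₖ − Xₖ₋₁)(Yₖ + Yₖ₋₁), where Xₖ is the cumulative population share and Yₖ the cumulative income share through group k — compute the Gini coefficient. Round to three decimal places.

0.347

Cumulative income shares Yₖ: 0.0040, 0.0310, 0.0850, 0.1450, 0.2500, 0.3560, 0.4740, 0.6250, 0.7970, 1.0000
Σ (Xₖ−Xₖ₋₁)(Yₖ+Yₖ₋₁) = (1/10)(0.0040+0.0000) + (1/10)(0.0310+0.0040) + (1/10)(0.0850+0.0310) + (1/10)(0.1450+0.0850) + (1/10)(0.2500+0.1450) + (1/10)(0.3560+0.2500) + (1/10)(0.4740+0.3560) + (1/10)(0.6250+0.4740) + (1/10)(0.7970+0.6250) + (1/10)(1.0000+0.7970)
  = 0.0004 + 0.0035 + 0.0116 + 0.0230 + 0.0395 + 0.0606 + 0.0830 + 0.1099 + 0.1422 + 0.1797 = 0.6534
G = 1 − 0.6534 = 0.3466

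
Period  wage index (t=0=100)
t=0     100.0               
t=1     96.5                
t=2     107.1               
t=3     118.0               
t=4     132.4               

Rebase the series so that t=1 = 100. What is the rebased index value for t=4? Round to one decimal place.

Rebased(t=4) = 132.4 / 96.5 × 100 = 137.2021

137.2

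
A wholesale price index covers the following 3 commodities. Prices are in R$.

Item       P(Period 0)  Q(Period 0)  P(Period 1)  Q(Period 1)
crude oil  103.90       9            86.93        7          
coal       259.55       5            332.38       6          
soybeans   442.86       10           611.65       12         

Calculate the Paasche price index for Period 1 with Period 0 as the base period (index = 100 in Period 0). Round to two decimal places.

130.84

Paasche price index uses current-period quantities as weights.
ΣP(Period 1)·Q(Period 1) = 86.93×7 + 332.38×6 + 611.65×12 = 608.51 + 1994.28 + 7339.8 = 9942.59
ΣP(Period 0)·Q(Period 1) = 103.90×7 + 259.55×6 + 442.86×12 = 727.3 + 1557.3 + 5314.32 = 7598.92
Index = 9942.59 / 7598.92 × 100 = 130.8421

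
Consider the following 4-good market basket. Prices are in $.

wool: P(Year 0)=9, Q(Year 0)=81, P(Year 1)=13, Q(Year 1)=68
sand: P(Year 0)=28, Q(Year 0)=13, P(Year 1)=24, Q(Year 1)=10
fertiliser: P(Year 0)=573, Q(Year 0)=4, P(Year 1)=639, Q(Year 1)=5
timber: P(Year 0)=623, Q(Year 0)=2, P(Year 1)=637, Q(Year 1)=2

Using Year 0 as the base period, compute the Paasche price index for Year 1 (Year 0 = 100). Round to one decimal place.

111.8

Paasche price index uses current-period quantities as weights.
ΣP(Year 1)·Q(Year 1) = 13×68 + 24×10 + 639×5 + 637×2 = 884 + 240 + 3195 + 1274 = 5593
ΣP(Year 0)·Q(Year 1) = 9×68 + 28×10 + 573×5 + 623×2 = 612 + 280 + 2865 + 1246 = 5003
Index = 5593 / 5003 × 100 = 111.7929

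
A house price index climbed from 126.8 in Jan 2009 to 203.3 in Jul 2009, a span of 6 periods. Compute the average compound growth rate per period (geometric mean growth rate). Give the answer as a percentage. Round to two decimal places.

Growth factor = (203.3/126.8)^(1/6) = (1.603312)^(1/6) = 1.081857
Growth rate = 1.081857 − 1 = 0.081857 = 8.1857%

8.19%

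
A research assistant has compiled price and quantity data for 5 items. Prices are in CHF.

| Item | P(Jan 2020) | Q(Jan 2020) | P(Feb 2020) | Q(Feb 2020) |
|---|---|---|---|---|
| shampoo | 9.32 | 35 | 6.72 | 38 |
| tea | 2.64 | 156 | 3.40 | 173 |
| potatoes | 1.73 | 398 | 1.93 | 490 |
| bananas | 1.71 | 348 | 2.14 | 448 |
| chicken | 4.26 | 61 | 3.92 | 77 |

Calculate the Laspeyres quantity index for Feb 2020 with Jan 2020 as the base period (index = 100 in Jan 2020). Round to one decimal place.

120.7

Laspeyres quantity index uses base-period prices as weights.
ΣP(Jan 2020)·Q(Feb 2020) = 9.32×38 + 2.64×173 + 1.73×490 + 1.71×448 + 4.26×77 = 354.16 + 456.72 + 847.7 + 766.08 + 328.02 = 2752.68
ΣP(Jan 2020)·Q(Jan 2020) = 9.32×35 + 2.64×156 + 1.73×398 + 1.71×348 + 4.26×61 = 326.2 + 411.84 + 688.54 + 595.08 + 259.86 = 2281.52
Index = 2752.68 / 2281.52 × 100 = 120.6511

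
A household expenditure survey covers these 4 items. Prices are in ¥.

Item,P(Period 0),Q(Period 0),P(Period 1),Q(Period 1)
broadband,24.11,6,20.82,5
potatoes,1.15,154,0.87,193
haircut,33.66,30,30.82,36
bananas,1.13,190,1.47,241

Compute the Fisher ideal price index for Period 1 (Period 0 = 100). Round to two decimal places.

Laspeyres component (base-period weights):
ΣP(Period 1)Q(Period 0) = 20.82×6 + 0.87×154 + 30.82×30 + 1.47×190 = 124.92 + 133.98 + 924.6 + 279.3 = 1462.8
ΣP(Period 0)Q(Period 0) = 24.11×6 + 1.15×154 + 33.66×30 + 1.13×190 = 144.66 + 177.1 + 1009.8 + 214.7 = 1546.26
L = 1462.8 / 1546.26 × 100 = 94.6025
Paasche component (current-period weights):
ΣP(Period 1)Q(Period 1) = 20.82×5 + 0.87×193 + 30.82×36 + 1.47×241 = 104.1 + 167.91 + 1109.52 + 354.27 = 1735.8
ΣP(Period 0)Q(Period 1) = 24.11×5 + 1.15×193 + 33.66×36 + 1.13×241 = 120.55 + 221.95 + 1211.76 + 272.33 = 1826.59
P = 1735.8 / 1826.59 × 100 = 95.0295
Fisher = √(L × P) = √(94.6025 × 95.0295) = 94.8158

94.82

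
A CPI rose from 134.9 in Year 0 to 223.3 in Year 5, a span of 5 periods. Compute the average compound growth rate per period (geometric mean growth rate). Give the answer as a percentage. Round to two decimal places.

Growth factor = (223.3/134.9)^(1/5) = (1.655300)^(1/5) = 1.106052
Growth rate = 1.106052 − 1 = 0.106052 = 10.6052%

10.61%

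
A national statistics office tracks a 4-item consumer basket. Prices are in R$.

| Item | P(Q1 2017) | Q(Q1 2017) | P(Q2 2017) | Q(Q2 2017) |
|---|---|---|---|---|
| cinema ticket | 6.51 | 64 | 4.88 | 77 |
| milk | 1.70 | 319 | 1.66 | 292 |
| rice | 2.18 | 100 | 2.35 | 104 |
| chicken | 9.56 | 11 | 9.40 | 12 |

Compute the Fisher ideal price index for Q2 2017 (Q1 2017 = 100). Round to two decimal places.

91.49

Laspeyres component (base-period weights):
ΣP(Q2 2017)Q(Q1 2017) = 4.88×64 + 1.66×319 + 2.35×100 + 9.40×11 = 312.32 + 529.54 + 235 + 103.4 = 1180.26
ΣP(Q1 2017)Q(Q1 2017) = 6.51×64 + 1.70×319 + 2.18×100 + 9.56×11 = 416.64 + 542.3 + 218 + 105.16 = 1282.1
L = 1180.26 / 1282.1 × 100 = 92.0568
Paasche component (current-period weights):
ΣP(Q2 2017)Q(Q2 2017) = 4.88×77 + 1.66×292 + 2.35×104 + 9.40×12 = 375.76 + 484.72 + 244.4 + 112.8 = 1217.68
ΣP(Q1 2017)Q(Q2 2017) = 6.51×77 + 1.70×292 + 2.18×104 + 9.56×12 = 501.27 + 496.4 + 226.72 + 114.72 = 1339.11
P = 1217.68 / 1339.11 × 100 = 90.9320
Fisher = √(L × P) = √(92.0568 × 90.9320) = 91.4927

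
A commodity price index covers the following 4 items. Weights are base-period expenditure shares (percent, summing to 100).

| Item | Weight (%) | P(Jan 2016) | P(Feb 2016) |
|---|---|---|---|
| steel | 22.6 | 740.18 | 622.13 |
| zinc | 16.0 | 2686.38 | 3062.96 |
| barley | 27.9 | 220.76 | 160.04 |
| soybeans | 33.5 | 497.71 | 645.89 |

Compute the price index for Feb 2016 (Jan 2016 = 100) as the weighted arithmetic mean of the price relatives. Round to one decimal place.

100.9

steel: 22.6 × (622.13/740.18) = 22.6 × 0.840512 = 18.9956
zinc: 16.0 × (3062.96/2686.38) = 16.0 × 1.140181 = 18.2429
barley: 27.9 × (160.04/220.76) = 27.9 × 0.724950 = 20.2261
soybeans: 33.5 × (645.89/497.71) = 33.5 × 1.297724 = 43.4737
Index = Σ wᵢ·(p₁ᵢ/p₀ᵢ) = 18.9956 + 18.2429 + 20.2261 + 43.4737 = 100.9383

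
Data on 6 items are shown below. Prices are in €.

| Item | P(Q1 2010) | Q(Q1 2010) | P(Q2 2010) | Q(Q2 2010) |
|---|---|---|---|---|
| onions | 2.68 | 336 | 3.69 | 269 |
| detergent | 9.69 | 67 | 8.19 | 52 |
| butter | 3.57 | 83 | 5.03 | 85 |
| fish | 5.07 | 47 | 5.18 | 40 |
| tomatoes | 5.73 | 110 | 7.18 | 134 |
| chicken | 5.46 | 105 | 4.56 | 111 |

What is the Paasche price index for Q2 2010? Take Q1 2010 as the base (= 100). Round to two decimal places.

Paasche price index uses current-period quantities as weights.
ΣP(Q2 2010)·Q(Q2 2010) = 3.69×269 + 8.19×52 + 5.03×85 + 5.18×40 + 7.18×134 + 4.56×111 = 992.61 + 425.88 + 427.55 + 207.2 + 962.12 + 506.16 = 3521.52
ΣP(Q1 2010)·Q(Q2 2010) = 2.68×269 + 9.69×52 + 3.57×85 + 5.07×40 + 5.73×134 + 5.46×111 = 720.92 + 503.88 + 303.45 + 202.8 + 767.82 + 606.06 = 3104.93
Index = 3521.52 / 3104.93 × 100 = 113.4170

113.42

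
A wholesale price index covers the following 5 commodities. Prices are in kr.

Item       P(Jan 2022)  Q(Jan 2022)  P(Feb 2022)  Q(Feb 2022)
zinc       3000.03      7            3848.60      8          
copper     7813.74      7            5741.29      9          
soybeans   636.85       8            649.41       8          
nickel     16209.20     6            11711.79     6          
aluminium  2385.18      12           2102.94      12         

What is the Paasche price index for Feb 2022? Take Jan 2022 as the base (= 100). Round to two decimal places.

81.30

Paasche price index uses current-period quantities as weights.
ΣP(Feb 2022)·Q(Feb 2022) = 3848.60×8 + 5741.29×9 + 649.41×8 + 11711.79×6 + 2102.94×12 = 30788.8 + 51671.61 + 5195.28 + 70270.74 + 25235.28 = 183161.71
ΣP(Jan 2022)·Q(Feb 2022) = 3000.03×8 + 7813.74×9 + 636.85×8 + 16209.20×6 + 2385.18×12 = 24000.24 + 70323.66 + 5094.8 + 97255.2 + 28622.16 = 225296.06
Index = 183161.71 / 225296.06 × 100 = 81.2982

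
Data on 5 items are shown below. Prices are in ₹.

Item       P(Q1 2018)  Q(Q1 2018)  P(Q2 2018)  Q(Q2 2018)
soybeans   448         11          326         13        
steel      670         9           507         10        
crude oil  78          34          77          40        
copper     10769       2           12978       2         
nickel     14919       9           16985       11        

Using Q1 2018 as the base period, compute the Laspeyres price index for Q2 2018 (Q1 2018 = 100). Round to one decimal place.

Laspeyres price index uses base-period quantities as weights.
ΣP(Q2 2018)·Q(Q1 2018) = 326×11 + 507×9 + 77×34 + 12978×2 + 16985×9 = 3586 + 4563 + 2618 + 25956 + 152865 = 189588
ΣP(Q1 2018)·Q(Q1 2018) = 448×11 + 670×9 + 78×34 + 10769×2 + 14919×9 = 4928 + 6030 + 2652 + 21538 + 134271 = 169419
Index = 189588 / 169419 × 100 = 111.9048

111.9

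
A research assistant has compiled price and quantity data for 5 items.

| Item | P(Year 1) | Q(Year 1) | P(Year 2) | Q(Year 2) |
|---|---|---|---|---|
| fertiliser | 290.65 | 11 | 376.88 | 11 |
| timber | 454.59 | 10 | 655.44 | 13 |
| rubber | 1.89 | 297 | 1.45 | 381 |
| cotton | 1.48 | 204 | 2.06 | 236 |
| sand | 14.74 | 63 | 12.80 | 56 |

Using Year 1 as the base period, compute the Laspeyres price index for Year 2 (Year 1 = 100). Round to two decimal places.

129.60

Laspeyres price index uses base-period quantities as weights.
ΣP(Year 2)·Q(Year 1) = 376.88×11 + 655.44×10 + 1.45×297 + 2.06×204 + 12.80×63 = 4145.68 + 6554.4 + 430.65 + 420.24 + 806.4 = 12357.37
ΣP(Year 1)·Q(Year 1) = 290.65×11 + 454.59×10 + 1.89×297 + 1.48×204 + 14.74×63 = 3197.15 + 4545.9 + 561.33 + 301.92 + 928.62 = 9534.92
Index = 12357.37 / 9534.92 × 100 = 129.6012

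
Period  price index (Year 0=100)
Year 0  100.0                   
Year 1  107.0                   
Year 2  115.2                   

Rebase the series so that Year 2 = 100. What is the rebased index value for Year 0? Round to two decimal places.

Rebased(Year 0) = 100.0 / 115.2 × 100 = 86.8056

86.81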